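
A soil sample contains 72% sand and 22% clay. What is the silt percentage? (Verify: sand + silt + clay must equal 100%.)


Step 1: sand + silt + clay = 100%
Step 2: silt = 100 - sand - clay
Step 3: silt = 100 - 72 - 22
Step 4: silt = 6%

6


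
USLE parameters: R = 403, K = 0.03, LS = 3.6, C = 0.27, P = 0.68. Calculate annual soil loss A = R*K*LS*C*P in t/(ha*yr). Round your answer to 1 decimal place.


Step 1: A = R * K * LS * C * P
Step 2: R * K = 403 * 0.03 = 12.09
Step 3: (R*K) * LS = 12.09 * 3.6 = 43.524
Step 4: * C * P = 43.524 * 0.27 * 0.68 = 8.0
Step 5: A = 8.0 t/(ha*yr)

8.0


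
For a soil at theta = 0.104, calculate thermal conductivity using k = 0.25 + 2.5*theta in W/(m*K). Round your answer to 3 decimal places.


Step 1: k = 0.25 + 2.5 * theta
Step 2: k = 0.25 + 2.5 * 0.104
Step 3: k = 0.25 + 0.26
Step 4: k = 0.51 W/(m*K)

0.51


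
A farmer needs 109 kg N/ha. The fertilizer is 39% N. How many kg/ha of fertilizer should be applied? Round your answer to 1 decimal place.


Step 1: Fertilizer rate = target N / (N content / 100)
Step 2: Rate = 109 / (39 / 100)
Step 3: Rate = 109 / 0.39
Step 4: Rate = 279.5 kg/ha

279.5


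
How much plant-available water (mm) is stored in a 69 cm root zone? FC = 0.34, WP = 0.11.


Step 1: Available water = (FC - WP) * depth * 10
Step 2: AW = (0.34 - 0.11) * 69 * 10
Step 3: AW = 0.23 * 69 * 10
Step 4: AW = 158.7 mm

158.7


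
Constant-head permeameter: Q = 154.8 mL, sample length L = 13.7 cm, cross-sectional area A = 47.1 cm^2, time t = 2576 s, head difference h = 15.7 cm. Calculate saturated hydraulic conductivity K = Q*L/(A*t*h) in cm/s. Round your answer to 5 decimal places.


Step 1: K = Q * L / (A * t * h)
Step 2: Numerator = 154.8 * 13.7 = 2120.76
Step 3: Denominator = 47.1 * 2576 * 15.7 = 1904874.72
Step 4: K = 2120.76 / 1904874.72 = 0.00111 cm/s

0.00111


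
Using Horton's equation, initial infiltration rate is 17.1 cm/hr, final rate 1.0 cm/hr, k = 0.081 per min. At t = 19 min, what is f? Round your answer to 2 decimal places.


Step 1: f = fc + (f0 - fc) * exp(-k * t)
Step 2: exp(-0.081 * 19) = 0.214596
Step 3: f = 1.0 + (17.1 - 1.0) * 0.214596
Step 4: f = 1.0 + 16.1 * 0.214596
Step 5: f = 4.45 cm/hr

4.45


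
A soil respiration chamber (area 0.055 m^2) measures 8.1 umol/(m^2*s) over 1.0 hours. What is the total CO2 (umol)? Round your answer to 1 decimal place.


Step 1: Convert time to seconds: 1.0 hr * 3600 = 3600.0 s
Step 2: Total = flux * area * time_s
Step 3: Total = 8.1 * 0.055 * 3600.0
Step 4: Total = 1603.8 umol

1603.8


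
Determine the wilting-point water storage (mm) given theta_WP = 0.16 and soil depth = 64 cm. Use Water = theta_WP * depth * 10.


Step 1: Water (mm) = theta_WP * depth * 10
Step 2: Water = 0.16 * 64 * 10
Step 3: Water = 102.4 mm

102.4


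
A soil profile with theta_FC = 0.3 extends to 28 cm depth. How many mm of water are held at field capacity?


Step 1: Water (mm) = theta_FC * depth (cm) * 10
Step 2: Water = 0.3 * 28 * 10
Step 3: Water = 84.0 mm

84.0


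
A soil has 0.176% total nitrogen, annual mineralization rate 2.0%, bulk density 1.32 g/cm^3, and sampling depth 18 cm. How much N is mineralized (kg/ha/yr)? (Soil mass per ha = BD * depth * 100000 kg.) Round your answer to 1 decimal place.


Step 1: Soil mass per ha = BD * depth * 100000 = 1.32 * 18 * 100000 = 2376000 kg
Step 2: Total N pool = soil mass * N%/100 = 2376000 * 0.176/100 = 4181.76 kg/ha
Step 3: N mineralized = N pool * rate%/100 = 4181.76 * 2.0/100 = 83.6 kg/ha/yr

83.6


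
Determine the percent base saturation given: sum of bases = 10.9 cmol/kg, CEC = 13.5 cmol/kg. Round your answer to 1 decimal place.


Step 1: BS = 100 * (sum of bases) / CEC
Step 2: BS = 100 * 10.9 / 13.5
Step 3: BS = 80.7%

80.7


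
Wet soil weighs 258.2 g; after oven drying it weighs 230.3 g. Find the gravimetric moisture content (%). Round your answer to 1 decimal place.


Step 1: Water mass = wet - dry = 258.2 - 230.3 = 27.9 g
Step 2: w = 100 * water mass / dry mass
Step 3: w = 100 * 27.9 / 230.3 = 12.1%

12.1


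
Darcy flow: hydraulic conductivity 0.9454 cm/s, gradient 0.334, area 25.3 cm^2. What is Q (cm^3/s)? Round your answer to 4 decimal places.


Step 1: Apply Darcy's law: Q = K * i * A
Step 2: Q = 0.9454 * 0.334 * 25.3
Step 3: Q = 7.9888 cm^3/s

7.9888


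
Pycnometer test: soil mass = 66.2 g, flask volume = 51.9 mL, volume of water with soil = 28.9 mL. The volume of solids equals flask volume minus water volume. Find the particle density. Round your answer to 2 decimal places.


Step 1: Volume of solids = flask volume - water volume with soil
Step 2: V_solids = 51.9 - 28.9 = 23.0 mL
Step 3: Particle density = mass / V_solids = 66.2 / 23.0 = 2.88 g/cm^3

2.88


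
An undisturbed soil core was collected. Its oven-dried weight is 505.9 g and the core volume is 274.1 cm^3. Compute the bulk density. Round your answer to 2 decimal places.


Step 1: Identify the formula: BD = dry mass / volume
Step 2: Substitute values: BD = 505.9 / 274.1
Step 3: BD = 1.85 g/cm^3

1.85


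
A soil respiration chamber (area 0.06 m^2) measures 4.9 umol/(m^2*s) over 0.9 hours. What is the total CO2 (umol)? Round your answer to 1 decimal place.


Step 1: Convert time to seconds: 0.9 hr * 3600 = 3240.0 s
Step 2: Total = flux * area * time_s
Step 3: Total = 4.9 * 0.06 * 3240.0
Step 4: Total = 952.6 umol

952.6


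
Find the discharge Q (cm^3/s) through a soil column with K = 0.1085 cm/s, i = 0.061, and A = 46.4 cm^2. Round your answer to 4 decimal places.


Step 1: Apply Darcy's law: Q = K * i * A
Step 2: Q = 0.1085 * 0.061 * 46.4
Step 3: Q = 0.3071 cm^3/s

0.3071


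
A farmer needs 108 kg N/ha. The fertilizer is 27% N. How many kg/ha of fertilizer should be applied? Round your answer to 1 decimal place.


Step 1: Fertilizer rate = target N / (N content / 100)
Step 2: Rate = 108 / (27 / 100)
Step 3: Rate = 108 / 0.27
Step 4: Rate = 400.0 kg/ha

400.0


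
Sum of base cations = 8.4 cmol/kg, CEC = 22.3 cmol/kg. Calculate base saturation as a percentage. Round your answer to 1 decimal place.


Step 1: BS = 100 * (sum of bases) / CEC
Step 2: BS = 100 * 8.4 / 22.3
Step 3: BS = 37.7%

37.7


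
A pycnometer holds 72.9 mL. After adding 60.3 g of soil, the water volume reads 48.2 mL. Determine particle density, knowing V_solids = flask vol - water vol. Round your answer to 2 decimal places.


Step 1: Volume of solids = flask volume - water volume with soil
Step 2: V_solids = 72.9 - 48.2 = 24.7 mL
Step 3: Particle density = mass / V_solids = 60.3 / 24.7 = 2.44 g/cm^3

2.44


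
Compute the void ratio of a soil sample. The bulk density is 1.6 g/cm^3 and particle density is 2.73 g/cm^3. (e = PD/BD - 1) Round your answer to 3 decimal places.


Step 1: e = PD / BD - 1
Step 2: e = 2.73 / 1.6 - 1
Step 3: e = 1.70625 - 1
Step 4: e = 0.706

0.706


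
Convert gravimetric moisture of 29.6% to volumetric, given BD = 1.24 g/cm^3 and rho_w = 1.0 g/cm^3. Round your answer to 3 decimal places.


Step 1: theta = (w / 100) * BD / rho_w
Step 2: theta = (29.6 / 100) * 1.24 / 1.0
Step 3: theta = 0.296 * 1.24
Step 4: theta = 0.367

0.367


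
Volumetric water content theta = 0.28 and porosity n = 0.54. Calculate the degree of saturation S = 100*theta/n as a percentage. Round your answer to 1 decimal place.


Step 1: S = 100 * theta_v / n
Step 2: S = 100 * 0.28 / 0.54
Step 3: S = 51.9%

51.9


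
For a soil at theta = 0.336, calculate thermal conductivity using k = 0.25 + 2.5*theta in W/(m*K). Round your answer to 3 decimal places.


Step 1: k = 0.25 + 2.5 * theta
Step 2: k = 0.25 + 2.5 * 0.336
Step 3: k = 0.25 + 0.84
Step 4: k = 1.09 W/(m*K)

1.09


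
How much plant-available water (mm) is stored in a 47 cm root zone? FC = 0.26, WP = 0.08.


Step 1: Available water = (FC - WP) * depth * 10
Step 2: AW = (0.26 - 0.08) * 47 * 10
Step 3: AW = 0.18 * 47 * 10
Step 4: AW = 84.6 mm

84.6


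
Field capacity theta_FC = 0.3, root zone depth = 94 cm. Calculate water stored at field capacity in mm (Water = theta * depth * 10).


Step 1: Water (mm) = theta_FC * depth (cm) * 10
Step 2: Water = 0.3 * 94 * 10
Step 3: Water = 282.0 mm

282.0


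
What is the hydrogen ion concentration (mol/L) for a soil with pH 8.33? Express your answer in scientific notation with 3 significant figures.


Step 1: [H+] = 10^(-pH)
Step 2: [H+] = 10^(-8.33)
Step 3: [H+] = 4.68e-09 mol/L

4.68e-09


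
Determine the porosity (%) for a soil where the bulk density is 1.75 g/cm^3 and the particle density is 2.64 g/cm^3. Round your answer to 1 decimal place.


Step 1: Formula: n = 100 * (1 - BD / PD)
Step 2: n = 100 * (1 - 1.75 / 2.64)
Step 3: n = 100 * (1 - 0.66288)
Step 4: n = 33.7%

33.7


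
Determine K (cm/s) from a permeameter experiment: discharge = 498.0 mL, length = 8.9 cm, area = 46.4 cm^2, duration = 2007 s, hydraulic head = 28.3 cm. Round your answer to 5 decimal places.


Step 1: K = Q * L / (A * t * h)
Step 2: Numerator = 498.0 * 8.9 = 4432.2
Step 3: Denominator = 46.4 * 2007 * 28.3 = 2635431.84
Step 4: K = 4432.2 / 2635431.84 = 0.00168 cm/s

0.00168


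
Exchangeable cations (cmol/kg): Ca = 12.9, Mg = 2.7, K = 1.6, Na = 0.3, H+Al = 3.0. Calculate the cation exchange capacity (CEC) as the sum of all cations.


Step 1: CEC = Ca + Mg + K + Na + (H+Al)
Step 2: CEC = 12.9 + 2.7 + 1.6 + 0.3 + 3.0
Step 3: CEC = 20.5 cmol/kg

20.5


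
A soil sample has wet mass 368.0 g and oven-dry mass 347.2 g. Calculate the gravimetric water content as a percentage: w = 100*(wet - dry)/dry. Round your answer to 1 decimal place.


Step 1: Water mass = wet - dry = 368.0 - 347.2 = 20.8 g
Step 2: w = 100 * water mass / dry mass
Step 3: w = 100 * 20.8 / 347.2 = 6.0%

6.0


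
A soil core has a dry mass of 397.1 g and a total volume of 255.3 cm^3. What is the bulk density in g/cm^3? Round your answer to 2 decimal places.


Step 1: Identify the formula: BD = dry mass / volume
Step 2: Substitute values: BD = 397.1 / 255.3
Step 3: BD = 1.56 g/cm^3

1.56


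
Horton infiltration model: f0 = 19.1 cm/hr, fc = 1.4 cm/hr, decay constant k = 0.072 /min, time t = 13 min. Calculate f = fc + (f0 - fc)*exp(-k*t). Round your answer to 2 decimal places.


Step 1: f = fc + (f0 - fc) * exp(-k * t)
Step 2: exp(-0.072 * 13) = 0.392193
Step 3: f = 1.4 + (19.1 - 1.4) * 0.392193
Step 4: f = 1.4 + 17.7 * 0.392193
Step 5: f = 8.34 cm/hr

8.34


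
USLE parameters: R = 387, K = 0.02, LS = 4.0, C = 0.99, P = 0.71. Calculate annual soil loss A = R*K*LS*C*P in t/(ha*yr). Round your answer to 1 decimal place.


Step 1: A = R * K * LS * C * P
Step 2: R * K = 387 * 0.02 = 7.74
Step 3: (R*K) * LS = 7.74 * 4.0 = 30.96
Step 4: * C * P = 30.96 * 0.99 * 0.71 = 21.8
Step 5: A = 21.8 t/(ha*yr)

21.8


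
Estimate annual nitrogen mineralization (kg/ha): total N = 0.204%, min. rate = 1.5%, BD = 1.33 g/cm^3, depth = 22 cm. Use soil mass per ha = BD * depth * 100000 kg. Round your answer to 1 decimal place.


Step 1: Soil mass per ha = BD * depth * 100000 = 1.33 * 22 * 100000 = 2926000 kg
Step 2: Total N pool = soil mass * N%/100 = 2926000 * 0.204/100 = 5969.04 kg/ha
Step 3: N mineralized = N pool * rate%/100 = 5969.04 * 1.5/100 = 89.5 kg/ha/yr

89.5


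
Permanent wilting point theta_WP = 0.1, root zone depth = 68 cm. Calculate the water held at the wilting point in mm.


Step 1: Water (mm) = theta_WP * depth * 10
Step 2: Water = 0.1 * 68 * 10
Step 3: Water = 68.0 mm

68.0


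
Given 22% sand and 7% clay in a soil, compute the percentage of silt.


Step 1: sand + silt + clay = 100%
Step 2: silt = 100 - sand - clay
Step 3: silt = 100 - 22 - 7
Step 4: silt = 71%

71


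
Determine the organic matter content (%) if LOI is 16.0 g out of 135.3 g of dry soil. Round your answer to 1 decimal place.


Step 1: OM% = 100 * LOI / sample mass
Step 2: OM = 100 * 16.0 / 135.3
Step 3: OM = 11.8%

11.8


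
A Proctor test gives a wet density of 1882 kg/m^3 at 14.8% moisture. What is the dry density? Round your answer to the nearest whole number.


Step 1: Dry density = wet density / (1 + w/100)
Step 2: Dry density = 1882 / (1 + 14.8/100)
Step 3: Dry density = 1882 / 1.148
Step 4: Dry density = 1639 kg/m^3

1639


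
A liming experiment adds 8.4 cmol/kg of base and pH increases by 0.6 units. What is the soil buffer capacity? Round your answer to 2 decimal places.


Step 1: BC = change in base / change in pH
Step 2: BC = 8.4 / 0.6
Step 3: BC = 14.0 cmol/(kg*pH unit)

14.0


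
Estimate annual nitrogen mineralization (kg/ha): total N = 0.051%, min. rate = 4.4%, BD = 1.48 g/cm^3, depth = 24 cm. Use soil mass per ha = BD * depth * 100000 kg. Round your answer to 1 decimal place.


Step 1: Soil mass per ha = BD * depth * 100000 = 1.48 * 24 * 100000 = 3552000 kg
Step 2: Total N pool = soil mass * N%/100 = 3552000 * 0.051/100 = 1811.52 kg/ha
Step 3: N mineralized = N pool * rate%/100 = 1811.52 * 4.4/100 = 79.7 kg/ha/yr

79.7


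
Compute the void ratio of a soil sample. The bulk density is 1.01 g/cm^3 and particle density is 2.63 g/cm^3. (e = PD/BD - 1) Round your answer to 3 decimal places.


Step 1: e = PD / BD - 1
Step 2: e = 2.63 / 1.01 - 1
Step 3: e = 2.60396 - 1
Step 4: e = 1.604

1.604


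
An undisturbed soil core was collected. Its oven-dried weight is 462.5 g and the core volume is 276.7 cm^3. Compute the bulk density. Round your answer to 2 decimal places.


Step 1: Identify the formula: BD = dry mass / volume
Step 2: Substitute values: BD = 462.5 / 276.7
Step 3: BD = 1.67 g/cm^3

1.67


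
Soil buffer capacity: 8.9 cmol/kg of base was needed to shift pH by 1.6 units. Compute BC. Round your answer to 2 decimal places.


Step 1: BC = change in base / change in pH
Step 2: BC = 8.9 / 1.6
Step 3: BC = 5.56 cmol/(kg*pH unit)

5.56


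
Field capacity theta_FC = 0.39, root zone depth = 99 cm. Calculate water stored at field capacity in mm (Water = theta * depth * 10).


Step 1: Water (mm) = theta_FC * depth (cm) * 10
Step 2: Water = 0.39 * 99 * 10
Step 3: Water = 386.1 mm

386.1


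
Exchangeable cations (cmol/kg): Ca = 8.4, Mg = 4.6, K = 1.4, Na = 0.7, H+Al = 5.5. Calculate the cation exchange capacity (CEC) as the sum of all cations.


Step 1: CEC = Ca + Mg + K + Na + (H+Al)
Step 2: CEC = 8.4 + 4.6 + 1.4 + 0.7 + 5.5
Step 3: CEC = 20.6 cmol/kg

20.6


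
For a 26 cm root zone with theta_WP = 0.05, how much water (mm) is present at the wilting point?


Step 1: Water (mm) = theta_WP * depth * 10
Step 2: Water = 0.05 * 26 * 10
Step 3: Water = 13.0 mm

13.0


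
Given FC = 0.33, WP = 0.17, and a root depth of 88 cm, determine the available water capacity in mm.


Step 1: Available water = (FC - WP) * depth * 10
Step 2: AW = (0.33 - 0.17) * 88 * 10
Step 3: AW = 0.16 * 88 * 10
Step 4: AW = 140.8 mm

140.8


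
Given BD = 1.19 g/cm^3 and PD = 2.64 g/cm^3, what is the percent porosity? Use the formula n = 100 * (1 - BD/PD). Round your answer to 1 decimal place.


Step 1: Formula: n = 100 * (1 - BD / PD)
Step 2: n = 100 * (1 - 1.19 / 2.64)
Step 3: n = 100 * (1 - 0.45076)
Step 4: n = 54.9%

54.9


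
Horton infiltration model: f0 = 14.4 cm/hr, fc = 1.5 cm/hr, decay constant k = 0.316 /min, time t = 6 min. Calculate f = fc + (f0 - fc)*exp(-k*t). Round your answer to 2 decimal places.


Step 1: f = fc + (f0 - fc) * exp(-k * t)
Step 2: exp(-0.316 * 6) = 0.150168
Step 3: f = 1.5 + (14.4 - 1.5) * 0.150168
Step 4: f = 1.5 + 12.9 * 0.150168
Step 5: f = 3.44 cm/hr

3.44


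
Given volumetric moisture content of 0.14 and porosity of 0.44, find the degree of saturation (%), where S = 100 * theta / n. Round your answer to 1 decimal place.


Step 1: S = 100 * theta_v / n
Step 2: S = 100 * 0.14 / 0.44
Step 3: S = 31.8%

31.8


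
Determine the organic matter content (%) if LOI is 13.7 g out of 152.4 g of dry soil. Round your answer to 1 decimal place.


Step 1: OM% = 100 * LOI / sample mass
Step 2: OM = 100 * 13.7 / 152.4
Step 3: OM = 9.0%

9.0


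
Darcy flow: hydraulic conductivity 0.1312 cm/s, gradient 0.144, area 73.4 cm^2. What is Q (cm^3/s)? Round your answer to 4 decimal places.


Step 1: Apply Darcy's law: Q = K * i * A
Step 2: Q = 0.1312 * 0.144 * 73.4
Step 3: Q = 1.3867 cm^3/s

1.3867


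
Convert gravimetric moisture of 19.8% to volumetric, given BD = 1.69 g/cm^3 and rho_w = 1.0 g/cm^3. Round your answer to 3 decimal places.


Step 1: theta = (w / 100) * BD / rho_w
Step 2: theta = (19.8 / 100) * 1.69 / 1.0
Step 3: theta = 0.198 * 1.69
Step 4: theta = 0.335

0.335


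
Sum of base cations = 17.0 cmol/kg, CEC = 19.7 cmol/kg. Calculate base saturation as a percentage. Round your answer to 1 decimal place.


Step 1: BS = 100 * (sum of bases) / CEC
Step 2: BS = 100 * 17.0 / 19.7
Step 3: BS = 86.3%

86.3


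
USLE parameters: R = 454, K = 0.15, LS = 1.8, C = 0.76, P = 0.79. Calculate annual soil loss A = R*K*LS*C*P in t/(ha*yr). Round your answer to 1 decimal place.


Step 1: A = R * K * LS * C * P
Step 2: R * K = 454 * 0.15 = 68.1
Step 3: (R*K) * LS = 68.1 * 1.8 = 122.58
Step 4: * C * P = 122.58 * 0.76 * 0.79 = 73.6
Step 5: A = 73.6 t/(ha*yr)

73.6


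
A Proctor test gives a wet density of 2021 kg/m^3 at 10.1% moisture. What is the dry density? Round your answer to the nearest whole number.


Step 1: Dry density = wet density / (1 + w/100)
Step 2: Dry density = 2021 / (1 + 10.1/100)
Step 3: Dry density = 2021 / 1.101
Step 4: Dry density = 1836 kg/m^3

1836


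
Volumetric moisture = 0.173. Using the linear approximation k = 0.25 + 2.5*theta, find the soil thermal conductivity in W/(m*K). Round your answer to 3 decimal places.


Step 1: k = 0.25 + 2.5 * theta
Step 2: k = 0.25 + 2.5 * 0.173
Step 3: k = 0.25 + 0.433
Step 4: k = 0.683 W/(m*K)

0.683


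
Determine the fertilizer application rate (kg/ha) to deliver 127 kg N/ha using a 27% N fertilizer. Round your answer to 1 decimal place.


Step 1: Fertilizer rate = target N / (N content / 100)
Step 2: Rate = 127 / (27 / 100)
Step 3: Rate = 127 / 0.27
Step 4: Rate = 470.4 kg/ha

470.4


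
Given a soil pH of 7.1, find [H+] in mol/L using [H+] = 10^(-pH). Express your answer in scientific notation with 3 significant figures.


Step 1: [H+] = 10^(-pH)
Step 2: [H+] = 10^(-7.1)
Step 3: [H+] = 7.94e-08 mol/L

7.94e-08


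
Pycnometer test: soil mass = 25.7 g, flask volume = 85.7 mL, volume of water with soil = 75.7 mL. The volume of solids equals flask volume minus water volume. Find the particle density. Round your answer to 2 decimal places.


Step 1: Volume of solids = flask volume - water volume with soil
Step 2: V_solids = 85.7 - 75.7 = 10.0 mL
Step 3: Particle density = mass / V_solids = 25.7 / 10.0 = 2.57 g/cm^3

2.57


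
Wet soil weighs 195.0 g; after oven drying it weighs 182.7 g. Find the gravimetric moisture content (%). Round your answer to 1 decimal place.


Step 1: Water mass = wet - dry = 195.0 - 182.7 = 12.3 g
Step 2: w = 100 * water mass / dry mass
Step 3: w = 100 * 12.3 / 182.7 = 6.7%

6.7


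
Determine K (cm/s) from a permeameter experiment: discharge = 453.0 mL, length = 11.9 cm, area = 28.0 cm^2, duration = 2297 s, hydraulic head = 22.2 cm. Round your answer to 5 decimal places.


Step 1: K = Q * L / (A * t * h)
Step 2: Numerator = 453.0 * 11.9 = 5390.7
Step 3: Denominator = 28.0 * 2297 * 22.2 = 1427815.2
Step 4: K = 5390.7 / 1427815.2 = 0.00378 cm/s

0.00378


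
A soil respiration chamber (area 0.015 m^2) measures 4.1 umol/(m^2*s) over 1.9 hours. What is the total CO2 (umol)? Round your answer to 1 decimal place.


Step 1: Convert time to seconds: 1.9 hr * 3600 = 6840.0 s
Step 2: Total = flux * area * time_s
Step 3: Total = 4.1 * 0.015 * 6840.0
Step 4: Total = 420.7 umol

420.7


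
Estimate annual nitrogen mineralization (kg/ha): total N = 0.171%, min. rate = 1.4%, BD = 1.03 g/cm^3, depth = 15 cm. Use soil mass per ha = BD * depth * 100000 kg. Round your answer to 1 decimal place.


Step 1: Soil mass per ha = BD * depth * 100000 = 1.03 * 15 * 100000 = 1545000 kg
Step 2: Total N pool = soil mass * N%/100 = 1545000 * 0.171/100 = 2641.95 kg/ha
Step 3: N mineralized = N pool * rate%/100 = 2641.95 * 1.4/100 = 37.0 kg/ha/yr

37.0


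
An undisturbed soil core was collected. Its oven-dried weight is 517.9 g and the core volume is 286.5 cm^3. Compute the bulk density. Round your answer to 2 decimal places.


Step 1: Identify the formula: BD = dry mass / volume
Step 2: Substitute values: BD = 517.9 / 286.5
Step 3: BD = 1.81 g/cm^3

1.81


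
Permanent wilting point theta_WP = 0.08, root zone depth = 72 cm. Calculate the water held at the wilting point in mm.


Step 1: Water (mm) = theta_WP * depth * 10
Step 2: Water = 0.08 * 72 * 10
Step 3: Water = 57.6 mm

57.6


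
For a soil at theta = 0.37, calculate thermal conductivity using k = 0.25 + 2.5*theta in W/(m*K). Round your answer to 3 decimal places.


Step 1: k = 0.25 + 2.5 * theta
Step 2: k = 0.25 + 2.5 * 0.37
Step 3: k = 0.25 + 0.925
Step 4: k = 1.175 W/(m*K)

1.175


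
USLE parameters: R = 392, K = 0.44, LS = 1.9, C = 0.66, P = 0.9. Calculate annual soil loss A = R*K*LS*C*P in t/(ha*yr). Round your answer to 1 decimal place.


Step 1: A = R * K * LS * C * P
Step 2: R * K = 392 * 0.44 = 172.48
Step 3: (R*K) * LS = 172.48 * 1.9 = 327.712
Step 4: * C * P = 327.712 * 0.66 * 0.9 = 194.7
Step 5: A = 194.7 t/(ha*yr)

194.7


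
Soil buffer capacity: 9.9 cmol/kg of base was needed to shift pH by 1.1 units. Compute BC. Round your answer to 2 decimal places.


Step 1: BC = change in base / change in pH
Step 2: BC = 9.9 / 1.1
Step 3: BC = 9.0 cmol/(kg*pH unit)

9.0


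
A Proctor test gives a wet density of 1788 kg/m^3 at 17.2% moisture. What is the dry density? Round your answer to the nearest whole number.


Step 1: Dry density = wet density / (1 + w/100)
Step 2: Dry density = 1788 / (1 + 17.2/100)
Step 3: Dry density = 1788 / 1.172
Step 4: Dry density = 1526 kg/m^3

1526


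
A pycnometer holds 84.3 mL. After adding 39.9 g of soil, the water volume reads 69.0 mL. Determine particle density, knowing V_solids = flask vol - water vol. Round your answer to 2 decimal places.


Step 1: Volume of solids = flask volume - water volume with soil
Step 2: V_solids = 84.3 - 69.0 = 15.3 mL
Step 3: Particle density = mass / V_solids = 39.9 / 15.3 = 2.61 g/cm^3

2.61


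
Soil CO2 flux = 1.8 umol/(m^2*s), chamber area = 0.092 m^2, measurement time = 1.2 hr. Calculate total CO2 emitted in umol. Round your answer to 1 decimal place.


Step 1: Convert time to seconds: 1.2 hr * 3600 = 4320.0 s
Step 2: Total = flux * area * time_s
Step 3: Total = 1.8 * 0.092 * 4320.0
Step 4: Total = 715.4 umol

715.4


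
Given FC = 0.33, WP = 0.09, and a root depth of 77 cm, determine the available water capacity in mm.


Step 1: Available water = (FC - WP) * depth * 10
Step 2: AW = (0.33 - 0.09) * 77 * 10
Step 3: AW = 0.24 * 77 * 10
Step 4: AW = 184.8 mm

184.8


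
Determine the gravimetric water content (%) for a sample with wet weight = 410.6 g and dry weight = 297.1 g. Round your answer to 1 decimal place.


Step 1: Water mass = wet - dry = 410.6 - 297.1 = 113.5 g
Step 2: w = 100 * water mass / dry mass
Step 3: w = 100 * 113.5 / 297.1 = 38.2%

38.2


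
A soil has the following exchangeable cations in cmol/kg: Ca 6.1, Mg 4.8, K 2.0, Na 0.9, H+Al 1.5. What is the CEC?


Step 1: CEC = Ca + Mg + K + Na + (H+Al)
Step 2: CEC = 6.1 + 4.8 + 2.0 + 0.9 + 1.5
Step 3: CEC = 15.3 cmol/kg

15.3


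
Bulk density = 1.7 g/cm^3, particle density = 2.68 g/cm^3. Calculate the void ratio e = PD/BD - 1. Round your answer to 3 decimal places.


Step 1: e = PD / BD - 1
Step 2: e = 2.68 / 1.7 - 1
Step 3: e = 1.57647 - 1
Step 4: e = 0.576

0.576


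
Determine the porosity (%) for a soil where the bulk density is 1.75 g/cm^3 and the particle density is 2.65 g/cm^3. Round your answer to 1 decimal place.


Step 1: Formula: n = 100 * (1 - BD / PD)
Step 2: n = 100 * (1 - 1.75 / 2.65)
Step 3: n = 100 * (1 - 0.66038)
Step 4: n = 34.0%

34.0


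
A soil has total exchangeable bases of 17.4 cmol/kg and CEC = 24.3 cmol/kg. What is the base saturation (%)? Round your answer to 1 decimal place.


Step 1: BS = 100 * (sum of bases) / CEC
Step 2: BS = 100 * 17.4 / 24.3
Step 3: BS = 71.6%

71.6


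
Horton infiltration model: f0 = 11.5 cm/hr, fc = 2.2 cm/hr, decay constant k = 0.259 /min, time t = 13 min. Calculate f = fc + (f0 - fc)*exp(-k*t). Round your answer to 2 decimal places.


Step 1: f = fc + (f0 - fc) * exp(-k * t)
Step 2: exp(-0.259 * 13) = 0.034493
Step 3: f = 2.2 + (11.5 - 2.2) * 0.034493
Step 4: f = 2.2 + 9.3 * 0.034493
Step 5: f = 2.52 cm/hr

2.52


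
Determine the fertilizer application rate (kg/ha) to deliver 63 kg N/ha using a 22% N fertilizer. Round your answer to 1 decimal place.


Step 1: Fertilizer rate = target N / (N content / 100)
Step 2: Rate = 63 / (22 / 100)
Step 3: Rate = 63 / 0.22
Step 4: Rate = 286.4 kg/ha

286.4


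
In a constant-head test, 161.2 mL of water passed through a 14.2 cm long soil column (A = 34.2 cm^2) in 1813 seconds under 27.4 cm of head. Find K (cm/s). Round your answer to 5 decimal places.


Step 1: K = Q * L / (A * t * h)
Step 2: Numerator = 161.2 * 14.2 = 2289.04
Step 3: Denominator = 34.2 * 1813 * 27.4 = 1698926.04
Step 4: K = 2289.04 / 1698926.04 = 0.00135 cm/s

0.00135


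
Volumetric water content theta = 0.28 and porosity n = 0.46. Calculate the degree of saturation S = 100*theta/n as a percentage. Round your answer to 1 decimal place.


Step 1: S = 100 * theta_v / n
Step 2: S = 100 * 0.28 / 0.46
Step 3: S = 60.9%

60.9


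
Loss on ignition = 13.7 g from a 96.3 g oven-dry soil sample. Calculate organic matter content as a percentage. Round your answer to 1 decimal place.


Step 1: OM% = 100 * LOI / sample mass
Step 2: OM = 100 * 13.7 / 96.3
Step 3: OM = 14.2%

14.2


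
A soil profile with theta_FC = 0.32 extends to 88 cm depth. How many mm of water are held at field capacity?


Step 1: Water (mm) = theta_FC * depth (cm) * 10
Step 2: Water = 0.32 * 88 * 10
Step 3: Water = 281.6 mm

281.6


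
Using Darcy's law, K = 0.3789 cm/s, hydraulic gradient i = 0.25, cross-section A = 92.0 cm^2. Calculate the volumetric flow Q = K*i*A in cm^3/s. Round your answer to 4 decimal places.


Step 1: Apply Darcy's law: Q = K * i * A
Step 2: Q = 0.3789 * 0.25 * 92.0
Step 3: Q = 8.7147 cm^3/s

8.7147


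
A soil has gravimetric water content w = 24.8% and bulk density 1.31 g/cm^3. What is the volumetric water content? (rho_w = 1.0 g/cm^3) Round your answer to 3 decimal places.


Step 1: theta = (w / 100) * BD / rho_w
Step 2: theta = (24.8 / 100) * 1.31 / 1.0
Step 3: theta = 0.248 * 1.31
Step 4: theta = 0.325

0.325


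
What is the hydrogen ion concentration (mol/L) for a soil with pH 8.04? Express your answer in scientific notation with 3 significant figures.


Step 1: [H+] = 10^(-pH)
Step 2: [H+] = 10^(-8.04)
Step 3: [H+] = 9.12e-09 mol/L

9.12e-09


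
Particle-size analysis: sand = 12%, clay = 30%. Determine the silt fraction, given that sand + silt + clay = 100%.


Step 1: sand + silt + clay = 100%
Step 2: silt = 100 - sand - clay
Step 3: silt = 100 - 12 - 30
Step 4: silt = 58%

58


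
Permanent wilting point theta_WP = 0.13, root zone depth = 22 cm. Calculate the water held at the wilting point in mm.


Step 1: Water (mm) = theta_WP * depth * 10
Step 2: Water = 0.13 * 22 * 10
Step 3: Water = 28.6 mm

28.6


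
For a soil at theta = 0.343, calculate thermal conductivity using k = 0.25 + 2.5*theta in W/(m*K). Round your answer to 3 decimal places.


Step 1: k = 0.25 + 2.5 * theta
Step 2: k = 0.25 + 2.5 * 0.343
Step 3: k = 0.25 + 0.858
Step 4: k = 1.108 W/(m*K)

1.108


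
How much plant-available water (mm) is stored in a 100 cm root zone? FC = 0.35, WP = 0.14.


Step 1: Available water = (FC - WP) * depth * 10
Step 2: AW = (0.35 - 0.14) * 100 * 10
Step 3: AW = 0.21 * 100 * 10
Step 4: AW = 210.0 mm

210.0


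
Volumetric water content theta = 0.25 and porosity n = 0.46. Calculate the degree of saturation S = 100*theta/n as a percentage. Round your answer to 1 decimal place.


Step 1: S = 100 * theta_v / n
Step 2: S = 100 * 0.25 / 0.46
Step 3: S = 54.3%

54.3


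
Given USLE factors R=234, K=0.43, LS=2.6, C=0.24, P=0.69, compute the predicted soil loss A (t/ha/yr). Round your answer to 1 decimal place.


Step 1: A = R * K * LS * C * P
Step 2: R * K = 234 * 0.43 = 100.62
Step 3: (R*K) * LS = 100.62 * 2.6 = 261.612
Step 4: * C * P = 261.612 * 0.24 * 0.69 = 43.3
Step 5: A = 43.3 t/(ha*yr)

43.3


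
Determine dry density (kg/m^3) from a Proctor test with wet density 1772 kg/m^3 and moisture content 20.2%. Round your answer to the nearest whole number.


Step 1: Dry density = wet density / (1 + w/100)
Step 2: Dry density = 1772 / (1 + 20.2/100)
Step 3: Dry density = 1772 / 1.202
Step 4: Dry density = 1474 kg/m^3

1474


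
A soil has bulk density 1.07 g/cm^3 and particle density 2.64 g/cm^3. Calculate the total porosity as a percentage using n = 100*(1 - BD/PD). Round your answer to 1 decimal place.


Step 1: Formula: n = 100 * (1 - BD / PD)
Step 2: n = 100 * (1 - 1.07 / 2.64)
Step 3: n = 100 * (1 - 0.4053)
Step 4: n = 59.5%

59.5


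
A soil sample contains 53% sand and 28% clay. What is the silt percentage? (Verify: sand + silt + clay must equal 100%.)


Step 1: sand + silt + clay = 100%
Step 2: silt = 100 - sand - clay
Step 3: silt = 100 - 53 - 28
Step 4: silt = 19%

19


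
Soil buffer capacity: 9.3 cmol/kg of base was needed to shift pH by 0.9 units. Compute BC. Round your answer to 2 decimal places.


Step 1: BC = change in base / change in pH
Step 2: BC = 9.3 / 0.9
Step 3: BC = 10.33 cmol/(kg*pH unit)

10.33


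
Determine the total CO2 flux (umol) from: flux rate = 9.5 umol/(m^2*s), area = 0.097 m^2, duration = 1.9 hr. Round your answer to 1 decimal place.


Step 1: Convert time to seconds: 1.9 hr * 3600 = 6840.0 s
Step 2: Total = flux * area * time_s
Step 3: Total = 9.5 * 0.097 * 6840.0
Step 4: Total = 6303.1 umol

6303.1


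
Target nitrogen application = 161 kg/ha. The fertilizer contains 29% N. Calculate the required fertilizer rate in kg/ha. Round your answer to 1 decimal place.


Step 1: Fertilizer rate = target N / (N content / 100)
Step 2: Rate = 161 / (29 / 100)
Step 3: Rate = 161 / 0.29
Step 4: Rate = 555.2 kg/ha

555.2


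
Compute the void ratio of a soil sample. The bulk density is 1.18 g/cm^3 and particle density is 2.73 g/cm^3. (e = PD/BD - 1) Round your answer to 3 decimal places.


Step 1: e = PD / BD - 1
Step 2: e = 2.73 / 1.18 - 1
Step 3: e = 2.31356 - 1
Step 4: e = 1.314

1.314


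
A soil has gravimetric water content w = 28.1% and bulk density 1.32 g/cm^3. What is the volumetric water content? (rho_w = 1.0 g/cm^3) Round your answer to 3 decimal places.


Step 1: theta = (w / 100) * BD / rho_w
Step 2: theta = (28.1 / 100) * 1.32 / 1.0
Step 3: theta = 0.281 * 1.32
Step 4: theta = 0.371

0.371


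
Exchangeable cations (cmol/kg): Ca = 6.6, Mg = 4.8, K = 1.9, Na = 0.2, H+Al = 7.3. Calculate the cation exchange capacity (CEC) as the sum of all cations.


Step 1: CEC = Ca + Mg + K + Na + (H+Al)
Step 2: CEC = 6.6 + 4.8 + 1.9 + 0.2 + 7.3
Step 3: CEC = 20.8 cmol/kg

20.8


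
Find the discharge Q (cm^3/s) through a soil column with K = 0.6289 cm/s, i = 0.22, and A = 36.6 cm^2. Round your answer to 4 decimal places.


Step 1: Apply Darcy's law: Q = K * i * A
Step 2: Q = 0.6289 * 0.22 * 36.6
Step 3: Q = 5.0639 cm^3/s

5.0639


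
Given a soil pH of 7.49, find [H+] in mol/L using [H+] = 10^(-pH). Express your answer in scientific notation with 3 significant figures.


Step 1: [H+] = 10^(-pH)
Step 2: [H+] = 10^(-7.49)
Step 3: [H+] = 3.24e-08 mol/L

3.24e-08


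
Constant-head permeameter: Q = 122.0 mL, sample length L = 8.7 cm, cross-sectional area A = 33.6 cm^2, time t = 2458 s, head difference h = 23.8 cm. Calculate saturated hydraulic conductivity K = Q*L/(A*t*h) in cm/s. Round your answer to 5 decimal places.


Step 1: K = Q * L / (A * t * h)
Step 2: Numerator = 122.0 * 8.7 = 1061.4
Step 3: Denominator = 33.6 * 2458 * 23.8 = 1965613.44
Step 4: K = 1061.4 / 1965613.44 = 0.00054 cm/s

0.00054


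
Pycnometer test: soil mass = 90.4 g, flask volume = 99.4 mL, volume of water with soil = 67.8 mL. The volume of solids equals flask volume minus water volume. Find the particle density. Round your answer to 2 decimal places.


Step 1: Volume of solids = flask volume - water volume with soil
Step 2: V_solids = 99.4 - 67.8 = 31.6 mL
Step 3: Particle density = mass / V_solids = 90.4 / 31.6 = 2.86 g/cm^3

2.86


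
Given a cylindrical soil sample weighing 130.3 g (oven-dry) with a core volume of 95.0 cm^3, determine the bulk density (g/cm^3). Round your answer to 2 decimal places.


Step 1: Identify the formula: BD = dry mass / volume
Step 2: Substitute values: BD = 130.3 / 95.0
Step 3: BD = 1.37 g/cm^3

1.37


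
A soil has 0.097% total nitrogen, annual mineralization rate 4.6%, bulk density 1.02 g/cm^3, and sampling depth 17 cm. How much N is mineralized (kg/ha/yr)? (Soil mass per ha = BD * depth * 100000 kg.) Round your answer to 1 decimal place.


Step 1: Soil mass per ha = BD * depth * 100000 = 1.02 * 17 * 100000 = 1734000 kg
Step 2: Total N pool = soil mass * N%/100 = 1734000 * 0.097/100 = 1681.98 kg/ha
Step 3: N mineralized = N pool * rate%/100 = 1681.98 * 4.6/100 = 77.4 kg/ha/yr

77.4


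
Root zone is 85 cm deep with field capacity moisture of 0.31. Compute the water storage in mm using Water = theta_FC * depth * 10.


Step 1: Water (mm) = theta_FC * depth (cm) * 10
Step 2: Water = 0.31 * 85 * 10
Step 3: Water = 263.5 mm

263.5


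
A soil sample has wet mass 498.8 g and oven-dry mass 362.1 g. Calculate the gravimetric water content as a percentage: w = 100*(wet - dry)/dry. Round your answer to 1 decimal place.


Step 1: Water mass = wet - dry = 498.8 - 362.1 = 136.7 g
Step 2: w = 100 * water mass / dry mass
Step 3: w = 100 * 136.7 / 362.1 = 37.8%

37.8


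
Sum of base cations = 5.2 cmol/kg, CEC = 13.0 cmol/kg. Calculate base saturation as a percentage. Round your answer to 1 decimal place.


Step 1: BS = 100 * (sum of bases) / CEC
Step 2: BS = 100 * 5.2 / 13.0
Step 3: BS = 40.0%

40.0


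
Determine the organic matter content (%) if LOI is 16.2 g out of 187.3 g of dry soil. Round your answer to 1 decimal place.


Step 1: OM% = 100 * LOI / sample mass
Step 2: OM = 100 * 16.2 / 187.3
Step 3: OM = 8.6%

8.6


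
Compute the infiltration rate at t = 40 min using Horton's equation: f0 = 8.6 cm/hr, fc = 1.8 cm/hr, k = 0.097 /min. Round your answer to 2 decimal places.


Step 1: f = fc + (f0 - fc) * exp(-k * t)
Step 2: exp(-0.097 * 40) = 0.020651
Step 3: f = 1.8 + (8.6 - 1.8) * 0.020651
Step 4: f = 1.8 + 6.8 * 0.020651
Step 5: f = 1.94 cm/hr

1.94


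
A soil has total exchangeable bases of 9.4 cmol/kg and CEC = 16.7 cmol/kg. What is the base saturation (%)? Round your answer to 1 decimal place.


Step 1: BS = 100 * (sum of bases) / CEC
Step 2: BS = 100 * 9.4 / 16.7
Step 3: BS = 56.3%

56.3


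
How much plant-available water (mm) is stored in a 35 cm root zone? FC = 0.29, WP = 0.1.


Step 1: Available water = (FC - WP) * depth * 10
Step 2: AW = (0.29 - 0.1) * 35 * 10
Step 3: AW = 0.19 * 35 * 10
Step 4: AW = 66.5 mm

66.5


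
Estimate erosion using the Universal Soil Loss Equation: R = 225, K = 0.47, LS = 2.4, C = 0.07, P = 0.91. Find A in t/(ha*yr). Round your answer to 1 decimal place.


Step 1: A = R * K * LS * C * P
Step 2: R * K = 225 * 0.47 = 105.75
Step 3: (R*K) * LS = 105.75 * 2.4 = 253.8
Step 4: * C * P = 253.8 * 0.07 * 0.91 = 16.2
Step 5: A = 16.2 t/(ha*yr)

16.2


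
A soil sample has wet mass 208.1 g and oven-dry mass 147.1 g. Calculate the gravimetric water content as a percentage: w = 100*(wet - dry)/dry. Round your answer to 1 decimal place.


Step 1: Water mass = wet - dry = 208.1 - 147.1 = 61.0 g
Step 2: w = 100 * water mass / dry mass
Step 3: w = 100 * 61.0 / 147.1 = 41.5%

41.5


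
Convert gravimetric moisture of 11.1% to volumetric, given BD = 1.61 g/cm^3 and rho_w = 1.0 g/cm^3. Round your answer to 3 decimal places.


Step 1: theta = (w / 100) * BD / rho_w
Step 2: theta = (11.1 / 100) * 1.61 / 1.0
Step 3: theta = 0.111 * 1.61
Step 4: theta = 0.179

0.179


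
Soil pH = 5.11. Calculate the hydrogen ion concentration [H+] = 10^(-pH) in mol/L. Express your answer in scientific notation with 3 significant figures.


Step 1: [H+] = 10^(-pH)
Step 2: [H+] = 10^(-5.11)
Step 3: [H+] = 7.76e-06 mol/L

7.76e-06


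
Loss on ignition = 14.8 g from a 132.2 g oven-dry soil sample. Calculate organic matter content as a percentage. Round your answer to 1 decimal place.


Step 1: OM% = 100 * LOI / sample mass
Step 2: OM = 100 * 14.8 / 132.2
Step 3: OM = 11.2%

11.2


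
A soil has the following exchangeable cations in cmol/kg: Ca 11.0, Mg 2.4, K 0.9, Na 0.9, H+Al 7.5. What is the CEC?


Step 1: CEC = Ca + Mg + K + Na + (H+Al)
Step 2: CEC = 11.0 + 2.4 + 0.9 + 0.9 + 7.5
Step 3: CEC = 22.7 cmol/kg

22.7


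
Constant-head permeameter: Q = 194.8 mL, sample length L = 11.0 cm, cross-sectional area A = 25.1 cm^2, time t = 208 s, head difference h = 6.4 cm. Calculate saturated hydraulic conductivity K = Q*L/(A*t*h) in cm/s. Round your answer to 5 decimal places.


Step 1: K = Q * L / (A * t * h)
Step 2: Numerator = 194.8 * 11.0 = 2142.8
Step 3: Denominator = 25.1 * 208 * 6.4 = 33413.12
Step 4: K = 2142.8 / 33413.12 = 0.06413 cm/s

0.06413


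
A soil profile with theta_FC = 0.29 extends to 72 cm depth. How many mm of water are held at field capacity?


Step 1: Water (mm) = theta_FC * depth (cm) * 10
Step 2: Water = 0.29 * 72 * 10
Step 3: Water = 208.8 mm

208.8


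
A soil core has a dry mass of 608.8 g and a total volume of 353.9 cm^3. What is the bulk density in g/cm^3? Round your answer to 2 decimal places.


Step 1: Identify the formula: BD = dry mass / volume
Step 2: Substitute values: BD = 608.8 / 353.9
Step 3: BD = 1.72 g/cm^3

1.72


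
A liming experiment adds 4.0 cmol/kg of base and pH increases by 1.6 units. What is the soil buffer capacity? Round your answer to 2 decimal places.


Step 1: BC = change in base / change in pH
Step 2: BC = 4.0 / 1.6
Step 3: BC = 2.5 cmol/(kg*pH unit)

2.5


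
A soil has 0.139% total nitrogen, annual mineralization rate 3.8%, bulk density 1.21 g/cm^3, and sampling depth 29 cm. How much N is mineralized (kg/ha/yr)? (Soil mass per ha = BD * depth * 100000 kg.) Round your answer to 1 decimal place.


Step 1: Soil mass per ha = BD * depth * 100000 = 1.21 * 29 * 100000 = 3509000 kg
Step 2: Total N pool = soil mass * N%/100 = 3509000 * 0.139/100 = 4877.51 kg/ha
Step 3: N mineralized = N pool * rate%/100 = 4877.51 * 3.8/100 = 185.3 kg/ha/yr

185.3


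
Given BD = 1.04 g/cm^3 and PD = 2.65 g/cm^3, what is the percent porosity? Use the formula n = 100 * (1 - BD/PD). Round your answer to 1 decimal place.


Step 1: Formula: n = 100 * (1 - BD / PD)
Step 2: n = 100 * (1 - 1.04 / 2.65)
Step 3: n = 100 * (1 - 0.39245)
Step 4: n = 60.8%

60.8


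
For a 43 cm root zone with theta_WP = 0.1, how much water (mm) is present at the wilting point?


Step 1: Water (mm) = theta_WP * depth * 10
Step 2: Water = 0.1 * 43 * 10
Step 3: Water = 43.0 mm

43.0


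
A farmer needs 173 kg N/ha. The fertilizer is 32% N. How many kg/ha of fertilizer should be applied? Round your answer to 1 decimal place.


Step 1: Fertilizer rate = target N / (N content / 100)
Step 2: Rate = 173 / (32 / 100)
Step 3: Rate = 173 / 0.32
Step 4: Rate = 540.6 kg/ha

540.6


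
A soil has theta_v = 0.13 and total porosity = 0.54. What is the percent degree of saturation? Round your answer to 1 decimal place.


Step 1: S = 100 * theta_v / n
Step 2: S = 100 * 0.13 / 0.54
Step 3: S = 24.1%

24.1


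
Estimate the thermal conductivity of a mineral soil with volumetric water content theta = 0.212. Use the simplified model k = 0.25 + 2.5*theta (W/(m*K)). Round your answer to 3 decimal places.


Step 1: k = 0.25 + 2.5 * theta
Step 2: k = 0.25 + 2.5 * 0.212
Step 3: k = 0.25 + 0.53
Step 4: k = 0.78 W/(m*K)

0.78
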